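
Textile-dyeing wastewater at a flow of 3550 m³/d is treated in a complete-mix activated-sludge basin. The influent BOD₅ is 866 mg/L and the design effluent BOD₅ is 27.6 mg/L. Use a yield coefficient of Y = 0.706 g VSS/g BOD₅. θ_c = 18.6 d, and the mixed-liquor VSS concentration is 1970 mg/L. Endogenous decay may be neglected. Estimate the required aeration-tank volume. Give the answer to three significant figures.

Biomass mass balance (decay neglected): V·X = Y·Q·(S₀ − S)·θ_c, so V = 0.706 × 3550 × (866 − 27.6) × 18.6 / 1970 = 19840 m³.

V ≈ 19800 m³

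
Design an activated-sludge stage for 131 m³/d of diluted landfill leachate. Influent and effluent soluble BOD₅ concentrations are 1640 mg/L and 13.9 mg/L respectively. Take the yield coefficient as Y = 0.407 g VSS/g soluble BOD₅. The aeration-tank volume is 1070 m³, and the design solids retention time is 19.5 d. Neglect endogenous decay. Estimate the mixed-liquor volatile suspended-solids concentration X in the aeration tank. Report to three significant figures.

X ≈ 1580 mg/L

X = Y·Q·ΔS·θ_c / V = 0.407 × 131 × (1640 − 13.9) × 19.5 / 1070 = 1580 mg/L.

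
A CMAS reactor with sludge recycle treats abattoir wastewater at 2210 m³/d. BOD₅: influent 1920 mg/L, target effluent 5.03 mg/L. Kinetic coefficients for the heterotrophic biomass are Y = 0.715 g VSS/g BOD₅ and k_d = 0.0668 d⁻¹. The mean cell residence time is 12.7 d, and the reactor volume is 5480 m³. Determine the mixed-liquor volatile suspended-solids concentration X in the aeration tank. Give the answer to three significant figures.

From V·X·(1 + k_d·θ_c) = Y·Q·(S₀ − S)·θ_c: X = 0.715 × 2210 × (1920 − 5.03) × 12.7 / [5480 × (1 + 0.0668 × 12.7)] = 3794 mg/L.

X ≈ 3790 mg/L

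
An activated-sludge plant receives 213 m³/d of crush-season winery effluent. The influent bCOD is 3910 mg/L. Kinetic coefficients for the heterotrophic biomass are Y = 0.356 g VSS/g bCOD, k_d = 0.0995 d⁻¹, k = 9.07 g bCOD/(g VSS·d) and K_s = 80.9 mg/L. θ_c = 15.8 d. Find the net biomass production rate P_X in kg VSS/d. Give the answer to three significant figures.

P_X ≈ 115 kg VSS/d

From the Monod/SRT balance for a CMAS, S = K_s·(1+k_d θ_c)/[θ_c·(Y k − k_d) − 1] = 80.9 × (1 + 0.0995 × 15.8) / [15.8 × (0.356 × 9.07 − 0.0995) − 1] = 208.1 / 48.44 = 4.295 mg/L.
Observed yield with endogenous decay: Y_obs = Y / (1 + k_d·θ_c) = 0.356 / (1 + 0.0995 × 15.8) = 0.356 / 2.572 = 0.1384 g VSS/g bCOD.
Q·(S₀ − S) = 213 × (3910 − 4.30) × 10⁻³ = 831.9 kg/d removed.
Biomass produced: P_X = Y_obs·Q·ΔS = 0.1384 × 831.9 ≈ 115.1 kg VSS/d.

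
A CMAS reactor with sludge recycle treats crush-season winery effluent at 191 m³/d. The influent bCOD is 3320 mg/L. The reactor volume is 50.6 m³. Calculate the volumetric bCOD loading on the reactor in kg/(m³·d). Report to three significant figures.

L_v = Q S₀ / V = 191 × 3320 × 10⁻³ / 50.60 = 12.53 kg/(m³·d).

L_v ≈ 12.5 kg bCOD/(m³·d)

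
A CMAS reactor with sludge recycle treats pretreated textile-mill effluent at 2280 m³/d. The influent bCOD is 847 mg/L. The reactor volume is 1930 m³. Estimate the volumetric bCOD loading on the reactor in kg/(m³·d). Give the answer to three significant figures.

L_v ≈ 1.00 kg bCOD/(m³·d)

Applied bCOD load per unit volume = Q·S₀/V = (2280 × 847/1000)/1930 = 1.001 kg bCOD·m⁻³·d⁻¹.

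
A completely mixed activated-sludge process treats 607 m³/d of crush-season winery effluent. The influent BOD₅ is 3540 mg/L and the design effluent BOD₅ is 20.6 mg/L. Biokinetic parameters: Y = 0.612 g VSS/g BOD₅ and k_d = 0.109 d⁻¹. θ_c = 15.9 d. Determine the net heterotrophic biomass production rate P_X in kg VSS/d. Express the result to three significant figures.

P_X ≈ 478 kg VSS/d

The observed yield is Y_obs = Y/(1 + k_d·θ_c) = 0.612 / (1 + 0.109 × 15.9) = 0.612 / 2.733 = 0.2239 g VSS per g BOD₅ removed.
ΔS = 3540 − 20.6 = 3519 mg/L, so the substrate removal rate is 607 × 3519/1000 = 2136 kg BOD₅/d.
So the net sludge growth is P_X = 0.2239 × 2136 = 478.4 kg VSS/d.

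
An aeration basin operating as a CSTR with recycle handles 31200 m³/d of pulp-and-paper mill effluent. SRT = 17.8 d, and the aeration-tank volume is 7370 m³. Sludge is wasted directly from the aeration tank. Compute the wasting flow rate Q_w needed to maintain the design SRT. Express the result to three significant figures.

Wasting from the aeration tank: Q_w = V / θ_c = 7370 / 17.8 = 414.0 m³/d.

Q_w ≈ 414 m³/d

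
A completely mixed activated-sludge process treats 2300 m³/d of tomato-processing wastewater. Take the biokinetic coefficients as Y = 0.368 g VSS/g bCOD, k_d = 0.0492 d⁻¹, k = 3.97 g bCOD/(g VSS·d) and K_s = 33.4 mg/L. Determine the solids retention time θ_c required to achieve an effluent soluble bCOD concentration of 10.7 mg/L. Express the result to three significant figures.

θ_c ≈ 3.28 d

From 1/θ_c = Y·k·S/(K_s + S) − k_d: Y·k·S/(K_s+S) = 0.368 × 3.97 × 10.7 / (33.4 + 10.7) = 0.3545 d⁻¹.
θ_c = 1/(μ − k_d) = 1/(0.3545 − 0.0492) = 1/0.3053 = 3.276 d.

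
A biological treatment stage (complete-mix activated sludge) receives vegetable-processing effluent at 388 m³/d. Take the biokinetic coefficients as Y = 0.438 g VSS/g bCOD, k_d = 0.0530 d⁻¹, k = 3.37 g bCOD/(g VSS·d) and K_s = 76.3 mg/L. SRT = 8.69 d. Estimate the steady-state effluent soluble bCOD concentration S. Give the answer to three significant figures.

S ≈ 9.80 mg/L

Effluent substrate depends only on kinetics and SRT: S = K_s(1 + k_d θ_c) / [θ_c(Yk − k_d) − 1] = 76.3 × (1 + 0.0530 × 8.69) / [8.69 × (0.438 × 3.37 − 0.0530) − 1] = 111.4 / 11.37 = 9.804 mg/L.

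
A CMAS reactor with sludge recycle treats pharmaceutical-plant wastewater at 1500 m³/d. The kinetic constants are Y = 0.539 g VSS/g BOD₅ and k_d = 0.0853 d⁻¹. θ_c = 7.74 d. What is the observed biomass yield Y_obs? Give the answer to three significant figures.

Y_obs ≈ 0.325 g VSS/g BOD₅

Y_obs = Y / (1 + k_d θ_c) = 0.539 / (1 + 0.0853 × 7.74) = 0.539 / 1.660 = 0.3247.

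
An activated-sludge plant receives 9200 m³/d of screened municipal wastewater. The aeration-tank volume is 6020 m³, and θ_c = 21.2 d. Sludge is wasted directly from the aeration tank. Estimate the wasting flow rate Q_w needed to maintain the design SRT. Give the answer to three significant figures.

With mixed-liquor wasting, θ_c = V/Q_w, so Q_w = V/θ_c = 6020/21.2 = 284.0 m³/d.

Q_w ≈ 284 m³/d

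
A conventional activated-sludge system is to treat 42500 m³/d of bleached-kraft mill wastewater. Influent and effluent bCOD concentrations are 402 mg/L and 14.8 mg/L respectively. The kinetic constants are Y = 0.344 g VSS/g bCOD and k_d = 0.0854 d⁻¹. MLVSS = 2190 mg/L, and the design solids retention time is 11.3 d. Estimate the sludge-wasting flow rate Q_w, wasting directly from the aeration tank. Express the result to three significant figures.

Rearranging the biomass balance for a CMAS with decay, V = Y·Q·ΔS·θ_c / [X·(1+k_d θ_c)] = 0.344 × 42500 × (402 − 14.8) × 11.3 / [2190 × (1 + 0.0854 × 11.3)] = 6.4×10^7 / 4303 = 14864 m³.
Wasting from the aeration tank: Q_w = V / θ_c = 14864 / 11.3 = 1315 m³/d.

Q_w ≈ 1320 m³/d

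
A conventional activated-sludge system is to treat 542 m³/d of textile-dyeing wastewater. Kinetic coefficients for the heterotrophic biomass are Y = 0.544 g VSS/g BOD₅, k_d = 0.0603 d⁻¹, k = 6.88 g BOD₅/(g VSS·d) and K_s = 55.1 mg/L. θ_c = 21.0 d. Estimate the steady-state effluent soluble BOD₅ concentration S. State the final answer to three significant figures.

From the Monod/SRT balance for a CMAS, S = K_s·(1+k_d θ_c)/[θ_c·(Y k − k_d) − 1] = 55.1 × (1 + 0.0603 × 21.0) / [21.0 × (0.544 × 6.88 − 0.0603) − 1] = 124.9 / 76.33 = 1.636 mg/L.

S ≈ 1.64 mg/L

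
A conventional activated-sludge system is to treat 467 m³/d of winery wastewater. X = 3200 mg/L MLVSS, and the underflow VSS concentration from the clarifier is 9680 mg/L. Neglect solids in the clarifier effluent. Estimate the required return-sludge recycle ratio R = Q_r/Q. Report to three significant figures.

R ≈ 0.494

Solids balance on the clarifier gives (1+R)X = R·X_r, so R = X/(X_r − X) = 3200 / (9680 − 3200) = 0.4938.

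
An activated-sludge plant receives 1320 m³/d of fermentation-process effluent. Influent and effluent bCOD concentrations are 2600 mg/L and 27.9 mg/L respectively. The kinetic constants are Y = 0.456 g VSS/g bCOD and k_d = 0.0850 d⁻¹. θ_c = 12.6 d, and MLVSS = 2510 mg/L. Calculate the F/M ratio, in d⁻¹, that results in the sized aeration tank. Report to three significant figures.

F/M ≈ 0.364 d⁻¹

Rearranging the biomass balance for a CMAS with decay, V = Y·Q·ΔS·θ_c / [X·(1+k_d θ_c)] = 0.456 × 1320 × (2600 − 27.9) × 12.6 / [2510 × (1 + 0.0850 × 12.6)] = 1.95×10^7 / 5198 = 3753 m³.
F/M = Q·S₀ / (V·X) = 1320 × 2600 / (3753 × 2510) = 0.3644 g bCOD·(g VSS·d)⁻¹.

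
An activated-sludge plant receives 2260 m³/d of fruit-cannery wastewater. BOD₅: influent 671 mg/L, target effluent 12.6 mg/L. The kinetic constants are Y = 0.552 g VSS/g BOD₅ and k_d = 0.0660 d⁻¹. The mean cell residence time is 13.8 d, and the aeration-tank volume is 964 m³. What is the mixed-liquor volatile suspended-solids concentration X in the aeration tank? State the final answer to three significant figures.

Solving the biomass balance for X: X = Y Q (S₀−S) θ_c / [V (1+k_d θ_c)] = 0.552 × 2260 × (671 − 12.6) × 13.8 / [964 × (1 + 0.0660 × 13.8)] = 6154 mg/L.

X ≈ 6150 mg/L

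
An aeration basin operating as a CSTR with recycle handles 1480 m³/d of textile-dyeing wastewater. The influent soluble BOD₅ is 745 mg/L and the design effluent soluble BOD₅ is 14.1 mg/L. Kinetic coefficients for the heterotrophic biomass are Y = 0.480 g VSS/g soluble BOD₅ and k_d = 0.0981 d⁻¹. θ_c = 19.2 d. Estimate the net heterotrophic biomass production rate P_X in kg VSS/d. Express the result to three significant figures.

P_X ≈ 180 kg VSS/d

The observed yield is Y_obs = Y/(1 + k_d·θ_c) = 0.480 / (1 + 0.0981 × 19.2) = 0.480 / 2.884 = 0.1665 g VSS per g soluble BOD₅ removed.
ΔS = 745 − 14.1 = 730.9 mg/L, so the substrate removal rate is 1480 × 730.9/1000 = 1082 kg soluble BOD₅/d.
P_X = Y_obs · Q(S₀ − S) = 0.1665 × 1082 = 180.1 kg VSS/d.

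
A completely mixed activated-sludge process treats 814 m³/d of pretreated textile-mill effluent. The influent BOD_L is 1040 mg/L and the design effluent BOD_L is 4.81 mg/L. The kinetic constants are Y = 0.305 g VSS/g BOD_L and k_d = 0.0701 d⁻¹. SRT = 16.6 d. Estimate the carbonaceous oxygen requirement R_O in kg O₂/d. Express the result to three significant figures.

Observed yield with endogenous decay: Y_obs = Y / (1 + k_d·θ_c) = 0.305 / (1 + 0.0701 × 16.6) = 0.305 / 2.164 = 0.1410 g VSS/g BOD_L.
Mass of BOD_L removed per day: Q(S₀ − S) = 814 × 1035 g/m³ = 842.6 kg/d.
P_X = Y_obs·Q·(S₀ − S) = 0.1410 × 842.6 = 118.8 kg VSS/d.
R_O = Q·ΔS − 1.42 P_X = 842.6 − 168.7 = 674.0 kg O₂/d.

R_O ≈ 674 kg O₂/d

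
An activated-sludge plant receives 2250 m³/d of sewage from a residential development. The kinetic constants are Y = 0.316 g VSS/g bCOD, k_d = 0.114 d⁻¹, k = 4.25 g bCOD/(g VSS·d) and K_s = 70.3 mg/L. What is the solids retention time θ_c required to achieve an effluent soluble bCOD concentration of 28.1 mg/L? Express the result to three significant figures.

From 1/θ_c = Y·k·S/(K_s + S) − k_d: Y·k·S/(K_s+S) = 0.316 × 4.25 × 28.1 / (70.3 + 28.1) = 0.3835 d⁻¹.
θ_c = 1/(μ − k_d) = 1/(0.3835 − 0.114) = 1/0.2695 = 3.710 d.

θ_c ≈ 3.71 d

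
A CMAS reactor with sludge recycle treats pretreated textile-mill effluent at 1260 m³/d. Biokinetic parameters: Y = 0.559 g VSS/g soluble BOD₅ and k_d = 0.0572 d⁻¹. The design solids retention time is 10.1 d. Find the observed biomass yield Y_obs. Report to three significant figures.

Y_obs ≈ 0.354 g VSS/g soluble BOD₅

Y_obs = Y / (1 + k_d θ_c) = 0.559 / (1 + 0.0572 × 10.1) = 0.559 / 1.578 = 0.3543.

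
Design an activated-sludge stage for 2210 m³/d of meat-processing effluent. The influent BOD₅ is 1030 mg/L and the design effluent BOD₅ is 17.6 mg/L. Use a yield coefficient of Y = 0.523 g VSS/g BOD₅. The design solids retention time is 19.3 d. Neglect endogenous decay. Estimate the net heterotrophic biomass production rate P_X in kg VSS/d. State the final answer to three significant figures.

P_X ≈ 1170 kg VSS/d

With endogenous decay neglected, the observed yield equals the true yield: Y_obs = Y = 0.523 g VSS/g BOD₅.
Substrate removed = Q·(S₀ − S) = 2210 m³/d × (1030 − 17.6) g/m³ = 2.24×10^6 g/d = 2237 kg/d.
So the net sludge growth is P_X = 0.5230 × 2237 = 1170 kg VSS/d.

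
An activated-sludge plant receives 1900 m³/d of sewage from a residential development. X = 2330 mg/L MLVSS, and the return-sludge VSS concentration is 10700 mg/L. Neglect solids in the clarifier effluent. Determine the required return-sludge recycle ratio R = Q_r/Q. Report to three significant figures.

R ≈ 0.278

Mass balance around the secondary clarifier (neglecting effluent solids): R = X / (X_r − X) = 2330 / (10700 − 2330) = 0.2784.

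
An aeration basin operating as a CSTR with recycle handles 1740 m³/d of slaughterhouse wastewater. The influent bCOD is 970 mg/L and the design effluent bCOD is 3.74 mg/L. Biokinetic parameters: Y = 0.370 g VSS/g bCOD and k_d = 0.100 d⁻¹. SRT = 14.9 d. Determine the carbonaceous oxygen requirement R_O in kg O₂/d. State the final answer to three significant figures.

The observed yield is Y_obs = Y/(1 + k_d·θ_c) = 0.370 / (1 + 0.100 × 14.9) = 0.370 / 2.490 = 0.1486 g VSS per g bCOD removed.
Mass of bCOD removed per day: Q(S₀ − S) = 1740 × 966.3 g/m³ = 1681 kg/d.
Net sludge production P_X = 0.1486 × 1681 = 249.8 kg VSS/d.
R_O = Q·ΔS − 1.42 P_X = 1681 − 354.8 = 1327 kg O₂/d.

R_O ≈ 1330 kg O₂/d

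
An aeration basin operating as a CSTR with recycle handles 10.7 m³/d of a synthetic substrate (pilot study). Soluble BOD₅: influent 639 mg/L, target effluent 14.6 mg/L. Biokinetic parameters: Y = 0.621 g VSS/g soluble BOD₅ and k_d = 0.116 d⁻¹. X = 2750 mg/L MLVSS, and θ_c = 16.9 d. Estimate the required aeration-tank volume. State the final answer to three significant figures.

Steady-state biomass mass balance: V·X·(1 + k_d·θ_c) = Y·Q·(S₀ − S)·θ_c, so V = 0.621 × 10.7 × (639 − 14.6) × 16.9 / [2750 × (1 + 0.116 × 16.9)] = 7.01×10^4 / 8141 = 8.613 m³.

V ≈ 8.61 m³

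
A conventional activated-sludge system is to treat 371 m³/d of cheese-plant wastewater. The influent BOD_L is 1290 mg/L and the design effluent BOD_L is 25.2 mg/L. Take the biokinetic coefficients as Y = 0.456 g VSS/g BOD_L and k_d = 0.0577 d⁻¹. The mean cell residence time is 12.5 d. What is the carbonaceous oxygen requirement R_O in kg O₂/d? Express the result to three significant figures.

The observed yield is Y_obs = Y/(1 + k_d·θ_c) = 0.456 / (1 + 0.0577 × 12.5) = 0.456 / 1.721 = 0.2649 g VSS per g BOD_L removed.
ΔS = 1290 − 25.2 = 1265 mg/L, so the substrate removal rate is 371 × 1265/1000 = 469.2 kg BOD_L/d.
P_X = Y_obs·Q·(S₀ − S) = 0.2649 × 469.2 = 124.3 kg VSS/d.
R_O = Q·ΔS − 1.42 P_X = 469.2 − 176.5 = 292.7 kg O₂/d.

R_O ≈ 293 kg O₂/d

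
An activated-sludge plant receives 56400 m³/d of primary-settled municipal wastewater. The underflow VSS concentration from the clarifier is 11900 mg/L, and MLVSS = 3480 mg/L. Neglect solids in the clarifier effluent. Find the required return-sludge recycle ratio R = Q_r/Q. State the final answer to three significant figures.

R = Q_r/Q = X/(X_r − X) = 3480 / (11900 − 3480) = 0.4133.

R ≈ 0.413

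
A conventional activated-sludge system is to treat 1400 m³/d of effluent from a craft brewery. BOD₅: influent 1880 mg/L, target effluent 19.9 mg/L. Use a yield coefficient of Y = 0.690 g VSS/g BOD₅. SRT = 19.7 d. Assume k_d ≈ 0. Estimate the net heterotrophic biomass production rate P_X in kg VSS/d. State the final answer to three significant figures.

With endogenous decay neglected, the observed yield equals the true yield: Y_obs = Y = 0.690 g VSS/g BOD₅.
ΔS = 1880 − 19.9 = 1860 mg/L, so the substrate removal rate is 1400 × 1860/1000 = 2604 kg BOD₅/d.
Net biomass production P_X = Y_obs × Q·(S₀ − S) = 0.6900 × 2604 = 1797 kg VSS/d.

P_X ≈ 1800 kg VSS/d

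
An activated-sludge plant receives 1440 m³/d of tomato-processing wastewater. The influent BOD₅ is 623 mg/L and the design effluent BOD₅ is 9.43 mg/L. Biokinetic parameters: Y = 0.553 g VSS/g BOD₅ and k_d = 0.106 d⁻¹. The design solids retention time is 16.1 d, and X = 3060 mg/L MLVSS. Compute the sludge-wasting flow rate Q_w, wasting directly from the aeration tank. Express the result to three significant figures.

Rearranging the biomass balance for a CMAS with decay, V = Y·Q·ΔS·θ_c / [X·(1+k_d θ_c)] = 0.553 × 1440 × (623 − 9.43) × 16.1 / [3060 × (1 + 0.106 × 16.1)] = 7.87×10^6 / 8282 = 949.8 m³.
With mixed-liquor wasting, θ_c = V/Q_w, so Q_w = V/θ_c = 949.8/16.1 = 58.99 m³/d.

Q_w ≈ 59.0 m³/d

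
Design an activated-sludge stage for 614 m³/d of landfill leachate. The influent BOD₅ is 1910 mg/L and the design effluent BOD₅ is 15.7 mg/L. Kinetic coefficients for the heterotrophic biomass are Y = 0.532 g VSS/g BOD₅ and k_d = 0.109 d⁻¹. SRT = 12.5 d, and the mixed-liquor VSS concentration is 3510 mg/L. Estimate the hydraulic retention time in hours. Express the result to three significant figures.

τ ≈ 36.5 h

Steady-state biomass mass balance: V·X·(1 + k_d·θ_c) = Y·Q·(S₀ − S)·θ_c, so V = 0.532 × 614 × (1910 − 15.7) × 12.5 / [3510 × (1 + 0.109 × 12.5)] = 7.73×10^6 / 8292 = 932.7 m³.
Hydraulic retention time τ = V/Q = 932.7 / 614 = 1.519 d = 36.46 h.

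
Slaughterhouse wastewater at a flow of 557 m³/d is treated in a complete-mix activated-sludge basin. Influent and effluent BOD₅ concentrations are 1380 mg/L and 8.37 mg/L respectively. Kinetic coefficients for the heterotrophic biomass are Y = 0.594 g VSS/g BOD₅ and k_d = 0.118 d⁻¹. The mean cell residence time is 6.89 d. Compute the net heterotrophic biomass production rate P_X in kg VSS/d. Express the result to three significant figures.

P_X ≈ 250 kg VSS/d

Observed yield with endogenous decay: Y_obs = Y / (1 + k_d·θ_c) = 0.594 / (1 + 0.118 × 6.89) = 0.594 / 1.813 = 0.3276 g VSS/g BOD₅.
ΔS = 1380 − 8.37 = 1372 mg/L, so the substrate removal rate is 557 × 1372/1000 = 764.0 kg BOD₅/d.
Net biomass production P_X = Y_obs × Q·(S₀ − S) = 0.3276 × 764.0 = 250.3 kg VSS/d.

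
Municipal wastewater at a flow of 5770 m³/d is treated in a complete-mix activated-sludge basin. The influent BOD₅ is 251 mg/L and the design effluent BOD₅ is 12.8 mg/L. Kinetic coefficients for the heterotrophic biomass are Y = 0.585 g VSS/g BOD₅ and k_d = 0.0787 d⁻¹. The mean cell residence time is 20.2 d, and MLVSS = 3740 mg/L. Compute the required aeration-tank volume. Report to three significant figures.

V ≈ 1680 m³

From the SRT design equation V = Y Q (S₀−S) θ_c / [X (1 + k_d θ_c)] = 0.585 × 5770 × (251 − 12.8) × 20.2 / [3740 × (1 + 0.0787 × 20.2)] = 1.62×10^7 / 9686 = 1677 m³.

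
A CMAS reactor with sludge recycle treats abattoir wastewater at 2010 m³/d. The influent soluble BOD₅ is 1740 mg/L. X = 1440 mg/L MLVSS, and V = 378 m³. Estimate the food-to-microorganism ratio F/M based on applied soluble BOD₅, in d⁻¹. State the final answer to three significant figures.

F/M = applied load / biomass = Q·S₀/(V·X) = 2010 × 1740 / (378.0 × 1440) = 6.425 d⁻¹.

F/M ≈ 6.43 d⁻¹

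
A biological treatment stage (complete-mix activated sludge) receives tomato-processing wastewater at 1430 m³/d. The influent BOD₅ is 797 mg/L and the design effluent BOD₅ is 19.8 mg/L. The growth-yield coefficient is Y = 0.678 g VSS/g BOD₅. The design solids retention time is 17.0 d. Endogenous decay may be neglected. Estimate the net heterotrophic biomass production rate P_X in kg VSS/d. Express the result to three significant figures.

P_X ≈ 754 kg VSS/d

No decay correction is needed, so Y_obs = Y = 0.678.
Mass of BOD₅ removed per day: Q(S₀ − S) = 1430 × 777.2 g/m³ = 1111 kg/d.
Biomass produced: P_X = Y_obs·Q·ΔS = 0.6780 × 1111 ≈ 753.5 kg VSS/d.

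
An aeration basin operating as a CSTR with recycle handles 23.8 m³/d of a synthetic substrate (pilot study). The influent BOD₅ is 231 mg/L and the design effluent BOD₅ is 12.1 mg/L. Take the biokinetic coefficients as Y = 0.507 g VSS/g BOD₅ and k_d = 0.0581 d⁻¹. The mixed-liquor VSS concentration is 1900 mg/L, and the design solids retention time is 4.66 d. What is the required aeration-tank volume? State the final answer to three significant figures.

Rearranging the biomass balance for a CMAS with decay, V = Y·Q·ΔS·θ_c / [X·(1+k_d θ_c)] = 0.507 × 23.8 × (231 − 12.1) × 4.66 / [1900 × (1 + 0.0581 × 4.66)] = 1.23×10^4 / 2414 = 5.098 m³.

V ≈ 5.10 m³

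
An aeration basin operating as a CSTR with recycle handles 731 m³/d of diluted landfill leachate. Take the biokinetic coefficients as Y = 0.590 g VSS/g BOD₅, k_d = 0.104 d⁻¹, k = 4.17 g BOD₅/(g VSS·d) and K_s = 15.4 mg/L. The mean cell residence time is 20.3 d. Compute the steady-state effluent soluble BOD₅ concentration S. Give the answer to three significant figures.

S ≈ 1.02 mg/L

Effluent substrate depends only on kinetics and SRT: S = K_s(1 + k_d θ_c) / [θ_c(Yk − k_d) − 1] = 15.4 × (1 + 0.104 × 20.3) / [20.3 × (0.590 × 4.17 − 0.104) − 1] = 47.91 / 46.83 = 1.023 mg/L.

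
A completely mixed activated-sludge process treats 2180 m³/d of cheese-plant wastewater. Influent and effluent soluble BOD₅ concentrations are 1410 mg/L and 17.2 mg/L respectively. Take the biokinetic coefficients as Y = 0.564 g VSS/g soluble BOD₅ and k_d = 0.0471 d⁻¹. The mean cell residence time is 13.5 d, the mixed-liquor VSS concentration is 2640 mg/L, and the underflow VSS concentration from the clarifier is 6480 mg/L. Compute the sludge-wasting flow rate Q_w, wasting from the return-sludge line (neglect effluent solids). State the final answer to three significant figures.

Rearranging the biomass balance for a CMAS with decay, V = Y·Q·ΔS·θ_c / [X·(1+k_d θ_c)] = 0.564 × 2180 × (1410 − 17.2) × 13.5 / [2640 × (1 + 0.0471 × 13.5)] = 2.31×10^7 / 4319 = 5353 m³.
Q_w = (V·X)/(θ_c X_r) = 5353 × 2640 / (13.5 × 6480) = 161.5 m³/d.

Q_w ≈ 162 m³/d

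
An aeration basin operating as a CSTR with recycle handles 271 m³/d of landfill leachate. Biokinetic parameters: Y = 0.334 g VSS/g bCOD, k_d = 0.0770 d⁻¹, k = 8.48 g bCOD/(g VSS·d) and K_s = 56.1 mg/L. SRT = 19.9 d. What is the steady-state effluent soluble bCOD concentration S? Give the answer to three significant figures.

For a completely mixed reactor with recycle the Lawrence–McCarty relation gives S = K_s·(1 + k_d·θ_c) / [θ_c·(Y·k − k_d) − 1] = 56.1 × (1 + 0.0770 × 19.9) / [19.9 × (0.334 × 8.48 − 0.0770) − 1] = 142.1 / 53.83 = 2.639 mg/L.

S ≈ 2.64 mg/L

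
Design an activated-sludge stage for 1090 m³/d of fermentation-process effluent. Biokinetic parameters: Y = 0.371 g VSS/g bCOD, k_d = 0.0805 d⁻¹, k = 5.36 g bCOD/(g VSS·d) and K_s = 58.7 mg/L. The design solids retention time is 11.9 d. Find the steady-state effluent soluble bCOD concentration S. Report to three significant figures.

For a completely mixed reactor with recycle the Lawrence–McCarty relation gives S = K_s·(1 + k_d·θ_c) / [θ_c·(Y·k − k_d) − 1] = 58.7 × (1 + 0.0805 × 11.9) / [11.9 × (0.371 × 5.36 − 0.0805) − 1] = 114.9 / 21.71 = 5.295 mg/L.

S ≈ 5.29 mg/L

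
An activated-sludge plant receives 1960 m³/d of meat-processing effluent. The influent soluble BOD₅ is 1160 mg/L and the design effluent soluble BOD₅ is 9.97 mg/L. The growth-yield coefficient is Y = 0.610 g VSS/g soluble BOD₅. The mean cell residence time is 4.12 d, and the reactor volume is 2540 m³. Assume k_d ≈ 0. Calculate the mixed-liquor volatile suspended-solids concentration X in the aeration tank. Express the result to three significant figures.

X ≈ 2230 mg/L

X = Y·Q·ΔS·θ_c / V = 0.610 × 1960 × (1160 − 9.97) × 4.12 / 2540 = 2230 mg/L.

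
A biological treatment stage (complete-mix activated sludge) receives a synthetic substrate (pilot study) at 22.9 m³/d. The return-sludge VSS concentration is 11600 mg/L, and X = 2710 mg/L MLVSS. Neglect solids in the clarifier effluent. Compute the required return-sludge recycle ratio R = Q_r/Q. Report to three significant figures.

R ≈ 0.305

R = Q_r/Q = X/(X_r − X) = 2710 / (11600 − 2710) = 0.3048.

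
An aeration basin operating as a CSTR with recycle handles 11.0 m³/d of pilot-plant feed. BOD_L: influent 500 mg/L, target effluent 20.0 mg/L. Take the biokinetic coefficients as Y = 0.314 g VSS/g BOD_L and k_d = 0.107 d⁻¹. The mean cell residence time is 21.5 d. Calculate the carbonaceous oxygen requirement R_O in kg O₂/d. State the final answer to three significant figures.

R_O ≈ 4.57 kg O₂/d

Y_obs = Y / (1 + k_d θ_c) = 0.314 / (1 + 0.107 × 21.5) = 0.314 / 3.300 = 0.09514.
Substrate removed = Q·(S₀ − S) = 11.0 m³/d × (500 − 20.0) g/m³ = 5.28×10^3 g/d = 5.280 kg/d.
P_X = Y_obs·Q·(S₀ − S) = 0.09514 × 5.280 = 0.5023 kg VSS/d.
R_O = Q·ΔS − 1.42 P_X = 5.280 − 0.7133 = 4.567 kg O₂/d.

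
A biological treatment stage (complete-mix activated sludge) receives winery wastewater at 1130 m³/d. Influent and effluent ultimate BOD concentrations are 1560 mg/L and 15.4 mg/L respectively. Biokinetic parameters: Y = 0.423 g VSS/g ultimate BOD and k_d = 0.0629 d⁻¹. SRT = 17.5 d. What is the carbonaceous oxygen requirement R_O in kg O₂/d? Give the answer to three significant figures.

R_O ≈ 1250 kg O₂/d

The observed yield is Y_obs = Y/(1 + k_d·θ_c) = 0.423 / (1 + 0.0629 × 17.5) = 0.423 / 2.101 = 0.2014 g VSS per g ultimate BOD removed.
Mass of ultimate BOD removed per day: Q(S₀ − S) = 1130 × 1545 g/m³ = 1745 kg/d.
P_X = Y_obs·Q·(S₀ − S) = 0.2014 × 1745 = 351.4 kg VSS/d.
R_O = Q·(S₀ − S) − 1.42·P_X = 1745 − 1.42 × 351.4 = 1246 kg O₂/d.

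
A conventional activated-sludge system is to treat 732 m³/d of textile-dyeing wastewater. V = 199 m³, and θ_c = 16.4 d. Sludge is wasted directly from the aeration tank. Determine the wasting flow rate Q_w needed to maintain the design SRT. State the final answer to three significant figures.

Q_w ≈ 12.1 m³/d

Wasting from the aeration tank: Q_w = V / θ_c = 199.0 / 16.4 = 12.13 m³/d.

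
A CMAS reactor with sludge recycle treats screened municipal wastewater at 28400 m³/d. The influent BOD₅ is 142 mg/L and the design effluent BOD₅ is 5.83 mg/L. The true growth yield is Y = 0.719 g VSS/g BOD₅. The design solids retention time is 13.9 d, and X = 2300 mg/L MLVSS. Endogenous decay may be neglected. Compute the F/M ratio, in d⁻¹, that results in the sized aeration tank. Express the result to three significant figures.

F/M ≈ 0.104 d⁻¹

Biomass mass balance (decay neglected): V·X = Y·Q·(S₀ − S)·θ_c, so V = 0.719 × 28400 × (142 − 5.83) × 13.9 / 2300 = 16804 m³.
Food-to-microorganism ratio F/M = Q S₀ / (V X) = 28400 × 142 / (16804 × 2300) = 0.1043 d⁻¹.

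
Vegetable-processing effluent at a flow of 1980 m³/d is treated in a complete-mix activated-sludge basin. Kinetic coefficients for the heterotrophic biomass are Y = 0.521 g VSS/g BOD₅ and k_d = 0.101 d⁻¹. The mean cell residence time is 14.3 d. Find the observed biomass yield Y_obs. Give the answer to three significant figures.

Y_obs ≈ 0.213 g VSS/g BOD₅

Correct the yield for decay: Y_obs = Y/(1 + k_d θ_c) = 0.521 / (1 + 0.101 × 14.3) = 0.521 / 2.444 = 0.2131.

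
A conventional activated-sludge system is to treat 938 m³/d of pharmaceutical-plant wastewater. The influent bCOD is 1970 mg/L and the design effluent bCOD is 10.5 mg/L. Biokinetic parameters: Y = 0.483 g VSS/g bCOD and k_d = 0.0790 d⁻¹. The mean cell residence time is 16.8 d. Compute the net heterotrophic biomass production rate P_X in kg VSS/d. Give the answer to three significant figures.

Y_obs = Y / (1 + k_d θ_c) = 0.483 / (1 + 0.0790 × 16.8) = 0.483 / 2.327 = 0.2075.
Q·(S₀ − S) = 938 × (1970 − 10.5) × 10⁻³ = 1838 kg/d removed.
Net biomass production P_X = Y_obs × Q·(S₀ − S) = 0.2075 × 1838 = 381.5 kg VSS/d.

P_X ≈ 381 kg VSS/d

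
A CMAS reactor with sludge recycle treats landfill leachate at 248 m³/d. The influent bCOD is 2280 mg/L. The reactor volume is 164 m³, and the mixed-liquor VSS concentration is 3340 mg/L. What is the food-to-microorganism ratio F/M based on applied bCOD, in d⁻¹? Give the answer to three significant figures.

F/M ≈ 1.03 d⁻¹

F/M = applied load / biomass = Q·S₀/(V·X) = 248 × 2280 / (164.0 × 3340) = 1.032 d⁻¹.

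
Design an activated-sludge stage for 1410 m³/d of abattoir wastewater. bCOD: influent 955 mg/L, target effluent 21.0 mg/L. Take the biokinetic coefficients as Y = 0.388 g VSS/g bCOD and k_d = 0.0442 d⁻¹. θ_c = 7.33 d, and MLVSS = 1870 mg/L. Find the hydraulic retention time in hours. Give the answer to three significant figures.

From the SRT design equation V = Y Q (S₀−S) θ_c / [X (1 + k_d θ_c)] = 0.388 × 1410 × (955 − 21.0) × 7.33 / [1870 × (1 + 0.0442 × 7.33)] = 3.75×10^6 / 2476 = 1513 m³.
Hydraulic retention time τ = V/Q = 1513 / 1410 = 1.073 d = 25.75 h.

τ ≈ 25.7 h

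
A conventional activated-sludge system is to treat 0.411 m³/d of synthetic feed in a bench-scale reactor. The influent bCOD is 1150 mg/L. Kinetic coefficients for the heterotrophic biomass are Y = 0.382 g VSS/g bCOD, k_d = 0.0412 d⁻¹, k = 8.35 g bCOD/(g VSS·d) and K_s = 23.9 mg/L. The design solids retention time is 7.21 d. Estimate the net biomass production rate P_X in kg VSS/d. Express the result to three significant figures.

P_X ≈ 0.139 kg VSS/d

Effluent substrate depends only on kinetics and SRT: S = K_s(1 + k_d θ_c) / [θ_c(Yk − k_d) − 1] = 23.9 × (1 + 0.0412 × 7.21) / [7.21 × (0.382 × 8.35 − 0.0412) − 1] = 31.00 / 21.70 = 1.429 mg/L.
The observed yield is Y_obs = Y/(1 + k_d·θ_c) = 0.382 / (1 + 0.0412 × 7.21) = 0.382 / 1.297 = 0.2945 g VSS per g bCOD removed.
Mass of bCOD removed per day: Q(S₀ − S) = 0.411 × 1149 g/m³ = 0.4721 kg/d.
P_X = Y_obs · Q(S₀ − S) = 0.2945 × 0.4721 = 0.1390 kg VSS/d.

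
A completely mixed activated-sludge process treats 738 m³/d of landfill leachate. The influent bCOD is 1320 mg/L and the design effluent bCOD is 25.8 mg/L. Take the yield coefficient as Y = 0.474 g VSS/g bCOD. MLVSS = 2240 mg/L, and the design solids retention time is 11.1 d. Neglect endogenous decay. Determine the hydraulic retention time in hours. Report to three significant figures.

τ ≈ 73.0 h

With k_d = 0 the design equation reduces to V = Y Q (S₀−S) θ_c / X = 0.474 × 738 × (1320 − 25.8) × 11.1 / 2240 = 2243 m³.
τ = V/Q = 2243/738 = 3.040 d, or 72.96 h.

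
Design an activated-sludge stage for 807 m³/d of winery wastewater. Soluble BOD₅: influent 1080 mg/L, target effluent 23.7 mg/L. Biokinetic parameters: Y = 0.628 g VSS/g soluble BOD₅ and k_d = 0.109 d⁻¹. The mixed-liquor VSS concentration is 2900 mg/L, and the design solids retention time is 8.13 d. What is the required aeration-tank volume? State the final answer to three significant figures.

Rearranging the biomass balance for a CMAS with decay, V = Y·Q·ΔS·θ_c / [X·(1+k_d θ_c)] = 0.628 × 807 × (1080 − 23.7) × 8.13 / [2900 × (1 + 0.109 × 8.13)] = 4.35×10^6 / 5470 = 795.7 m³.

V ≈ 796 m³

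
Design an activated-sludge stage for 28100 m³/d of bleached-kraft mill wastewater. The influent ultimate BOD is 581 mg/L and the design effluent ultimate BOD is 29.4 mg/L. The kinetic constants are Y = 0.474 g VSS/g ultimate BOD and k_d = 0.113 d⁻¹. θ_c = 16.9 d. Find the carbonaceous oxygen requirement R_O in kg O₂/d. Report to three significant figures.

Correct the yield for decay: Y_obs = Y/(1 + k_d θ_c) = 0.474 / (1 + 0.113 × 16.9) = 0.474 / 2.910 = 0.1629.
ΔS = 581 − 29.4 = 551.6 mg/L, so the substrate removal rate is 28100 × 551.6/1000 = 15500 kg ultimate BOD/d.
P_X = Y_obs·Q·(S₀ − S) = 0.1629 × 15500 = 2525 kg VSS/d.
Carbonaceous O₂ demand = substrate oxidised − cell-mass equivalent = 15500 − 1.42 × 2525 = 11914 kg O₂/d.

R_O ≈ 11900 kg O₂/d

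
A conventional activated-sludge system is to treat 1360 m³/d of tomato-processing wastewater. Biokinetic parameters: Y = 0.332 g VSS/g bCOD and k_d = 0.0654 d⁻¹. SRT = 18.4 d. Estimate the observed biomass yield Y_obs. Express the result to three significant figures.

Y_obs ≈ 0.151 g VSS/g bCOD

The observed yield is Y_obs = Y/(1 + k_d·θ_c) = 0.332 / (1 + 0.0654 × 18.4) = 0.332 / 2.203 = 0.1507 g VSS per g bCOD removed.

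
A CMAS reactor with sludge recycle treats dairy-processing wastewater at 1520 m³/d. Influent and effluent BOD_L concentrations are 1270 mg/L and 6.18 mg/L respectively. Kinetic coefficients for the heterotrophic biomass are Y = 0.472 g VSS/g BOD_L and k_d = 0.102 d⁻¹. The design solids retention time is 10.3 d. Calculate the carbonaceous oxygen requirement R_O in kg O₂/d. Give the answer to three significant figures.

R_O ≈ 1290 kg O₂/d

Correct the yield for decay: Y_obs = Y/(1 + k_d θ_c) = 0.472 / (1 + 0.102 × 10.3) = 0.472 / 2.051 = 0.2302.
ΔS = 1270 − 6.18 = 1264 mg/L, so the substrate removal rate is 1520 × 1264/1000 = 1921 kg BOD_L/d.
P_X = Y_obs·Q·(S₀ − S) = 0.2302 × 1921 = 442.2 kg VSS/d.
R_O = Q·(S₀ − S) − 1.42·P_X = 1921 − 1.42 × 442.2 = 1293 kg O₂/d.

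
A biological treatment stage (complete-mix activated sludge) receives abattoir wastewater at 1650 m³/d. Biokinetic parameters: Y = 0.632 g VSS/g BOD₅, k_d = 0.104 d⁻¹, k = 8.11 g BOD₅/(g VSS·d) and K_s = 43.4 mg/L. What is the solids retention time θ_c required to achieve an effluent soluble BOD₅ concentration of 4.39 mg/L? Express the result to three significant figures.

θ_c ≈ 2.73 d

Specific growth rate at S = 4.39 mg/L: μ = YkS/(K_s+S) = 0.632·8.11·4.39/(43.4+4.39) = 0.4708 d⁻¹.
Then 1/θ_c = μ − k_d = 0.4708 − 0.104 = 0.3668 d⁻¹, giving θ_c = 2.726 d.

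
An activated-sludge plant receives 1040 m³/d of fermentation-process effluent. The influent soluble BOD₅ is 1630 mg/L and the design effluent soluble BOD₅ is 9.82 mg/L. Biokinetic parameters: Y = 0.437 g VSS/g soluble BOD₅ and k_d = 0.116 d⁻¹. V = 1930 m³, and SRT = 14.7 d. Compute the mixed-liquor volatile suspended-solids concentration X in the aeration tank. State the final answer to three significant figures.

Solving the biomass balance for X: X = Y Q (S₀−S) θ_c / [V (1+k_d θ_c)] = 0.437 × 1040 × (1630 − 9.82) × 14.7 / [1930 × (1 + 0.116 × 14.7)] = 2073 mg/L.

X ≈ 2070 mg/L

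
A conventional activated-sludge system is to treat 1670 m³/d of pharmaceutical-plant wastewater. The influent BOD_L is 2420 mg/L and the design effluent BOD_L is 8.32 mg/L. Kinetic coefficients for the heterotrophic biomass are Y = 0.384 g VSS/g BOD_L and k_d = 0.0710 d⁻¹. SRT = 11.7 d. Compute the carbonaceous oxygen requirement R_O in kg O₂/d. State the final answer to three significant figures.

Correct the yield for decay: Y_obs = Y/(1 + k_d θ_c) = 0.384 / (1 + 0.0710 × 11.7) = 0.384 / 1.831 = 0.2098.
Mass of BOD_L removed per day: Q(S₀ − S) = 1670 × 2412 g/m³ = 4028 kg/d.
P_X = Y_obs·Q·(S₀ − S) = 0.2098 × 4028 = 844.8 kg VSS/d.
R_O = Q·ΔS − 1.42 P_X = 4028 − 1200 = 2828 kg O₂/d.

R_O ≈ 2830 kg O₂/d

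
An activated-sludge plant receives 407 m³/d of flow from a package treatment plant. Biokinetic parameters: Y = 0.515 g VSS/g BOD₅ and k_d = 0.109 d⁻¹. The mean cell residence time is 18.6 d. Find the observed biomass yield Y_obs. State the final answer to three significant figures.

Correct the yield for decay: Y_obs = Y/(1 + k_d θ_c) = 0.515 / (1 + 0.109 × 18.6) = 0.515 / 3.027 = 0.1701.

Y_obs ≈ 0.170 g VSS/g BOD₅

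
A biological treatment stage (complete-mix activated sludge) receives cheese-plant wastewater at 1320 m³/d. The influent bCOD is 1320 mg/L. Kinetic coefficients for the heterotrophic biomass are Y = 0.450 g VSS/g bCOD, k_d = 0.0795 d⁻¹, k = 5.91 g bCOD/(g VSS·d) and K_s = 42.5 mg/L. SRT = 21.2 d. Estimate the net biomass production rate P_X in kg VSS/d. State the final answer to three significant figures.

Effluent substrate depends only on kinetics and SRT: S = K_s(1 + k_d θ_c) / [θ_c(Yk − k_d) − 1] = 42.5 × (1 + 0.0795 × 21.2) / [21.2 × (0.450 × 5.91 − 0.0795) − 1] = 114.1 / 53.70 = 2.125 mg/L.
Y_obs = Y / (1 + k_d θ_c) = 0.450 / (1 + 0.0795 × 21.2) = 0.450 / 2.685 = 0.1676.
Mass of bCOD removed per day: Q(S₀ − S) = 1320 × 1318 g/m³ = 1740 kg/d.
Net biomass production P_X = Y_obs × Q·(S₀ − S) = 0.1676 × 1740 = 291.5 kg VSS/d.

P_X ≈ 292 kg VSS/d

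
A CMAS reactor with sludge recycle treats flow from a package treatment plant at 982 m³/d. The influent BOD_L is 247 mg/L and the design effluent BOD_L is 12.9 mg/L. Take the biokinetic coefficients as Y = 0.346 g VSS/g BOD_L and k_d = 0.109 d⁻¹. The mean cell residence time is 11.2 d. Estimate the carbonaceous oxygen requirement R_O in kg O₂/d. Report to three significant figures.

R_O ≈ 179 kg O₂/d

Correct the yield for decay: Y_obs = Y/(1 + k_d θ_c) = 0.346 / (1 + 0.109 × 11.2) = 0.346 / 2.221 = 0.1558.
Q·(S₀ − S) = 982 × (247 − 12.9) × 10⁻³ = 229.9 kg/d removed.
Biomass synthesised: P_X = Y_obs × 229.9 = 35.82 kg VSS/d.
Carbonaceous O₂ demand = substrate oxidised − cell-mass equivalent = 229.9 − 1.42 × 35.82 = 179.0 kg O₂/d.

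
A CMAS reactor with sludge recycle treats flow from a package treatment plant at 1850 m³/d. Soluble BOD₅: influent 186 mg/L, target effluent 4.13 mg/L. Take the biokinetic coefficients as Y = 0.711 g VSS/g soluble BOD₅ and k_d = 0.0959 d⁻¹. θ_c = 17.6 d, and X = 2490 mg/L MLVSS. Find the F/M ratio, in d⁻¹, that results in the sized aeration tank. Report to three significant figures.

F/M ≈ 0.220 d⁻¹

From the SRT design equation V = Y Q (S₀−S) θ_c / [X (1 + k_d θ_c)] = 0.711 × 1850 × (186 − 4.13) × 17.6 / [2490 × (1 + 0.0959 × 17.6)] = 4.21×10^6 / 6693 = 629.1 m³.
F/M = applied load / biomass = Q·S₀/(V·X) = 1850 × 186 / (629.1 × 2490) = 0.2197 d⁻¹.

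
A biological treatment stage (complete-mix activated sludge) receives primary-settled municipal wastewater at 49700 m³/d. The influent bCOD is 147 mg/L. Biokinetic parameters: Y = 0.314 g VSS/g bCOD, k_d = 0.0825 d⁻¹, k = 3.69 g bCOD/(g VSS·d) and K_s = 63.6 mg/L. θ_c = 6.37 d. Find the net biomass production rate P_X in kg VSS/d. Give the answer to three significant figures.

From the Monod/SRT balance for a CMAS, S = K_s·(1+k_d θ_c)/[θ_c·(Y k − k_d) − 1] = 63.6 × (1 + 0.0825 × 6.37) / [6.37 × (0.314 × 3.69 − 0.0825) − 1] = 97.02 / 5.855 = 16.57 mg/L.
The observed yield is Y_obs = Y/(1 + k_d·θ_c) = 0.314 / (1 + 0.0825 × 6.37) = 0.314 / 1.526 = 0.2058 g VSS per g bCOD removed.
Q·(S₀ − S) = 49700 × (147 − 16.6) × 10⁻³ = 6481 kg/d removed.
So the net sludge growth is P_X = 0.2058 × 6481 = 1334 kg VSS/d.

P_X ≈ 1330 kg VSS/d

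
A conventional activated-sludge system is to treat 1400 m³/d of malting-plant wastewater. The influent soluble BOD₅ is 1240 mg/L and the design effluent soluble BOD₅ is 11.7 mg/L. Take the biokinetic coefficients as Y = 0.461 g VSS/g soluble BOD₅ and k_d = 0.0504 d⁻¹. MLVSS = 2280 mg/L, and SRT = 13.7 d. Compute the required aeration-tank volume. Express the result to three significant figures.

V ≈ 2820 m³

From the SRT design equation V = Y Q (S₀−S) θ_c / [X (1 + k_d θ_c)] = 0.461 × 1400 × (1240 − 11.7) × 13.7 / [2280 × (1 + 0.0504 × 13.7)] = 1.09×10^7 / 3854 = 2818 m³.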